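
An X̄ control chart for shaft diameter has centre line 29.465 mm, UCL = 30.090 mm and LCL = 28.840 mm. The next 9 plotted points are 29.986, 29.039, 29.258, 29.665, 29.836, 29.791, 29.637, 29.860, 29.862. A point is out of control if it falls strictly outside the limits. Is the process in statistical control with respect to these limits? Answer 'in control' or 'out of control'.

in control

All 9 points lie within [28.840, 30.090].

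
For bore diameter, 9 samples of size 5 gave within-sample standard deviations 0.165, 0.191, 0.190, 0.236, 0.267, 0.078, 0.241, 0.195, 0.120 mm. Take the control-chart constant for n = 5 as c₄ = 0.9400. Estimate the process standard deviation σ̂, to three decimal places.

s̄ = (0.165 + 0.191 + 0.190 + 0.236 + 0.267 + 0.078 + 0.241 + 0.195 + 0.120) / 9 = 0.1870
σ̂ = s̄ / c₄ = 0.1870 / 0.9400 = 0.1989

0.199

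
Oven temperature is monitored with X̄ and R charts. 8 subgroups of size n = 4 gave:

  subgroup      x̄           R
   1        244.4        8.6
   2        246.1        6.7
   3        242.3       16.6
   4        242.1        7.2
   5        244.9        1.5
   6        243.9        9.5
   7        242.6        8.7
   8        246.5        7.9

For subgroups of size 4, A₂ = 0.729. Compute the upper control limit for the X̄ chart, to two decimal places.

X̄̄ = (244.4 + 246.1 + 242.3 + 242.1 + 244.9 + 243.9 + 242.6 + 246.5) / 8 = 1952.8000 / 8 = 244.1000
R̄ = (8.6 + 6.7 + 16.6 + 7.2 + 1.5 + 9.5 + 8.7 + 7.9) / 8 = 66.7000 / 8 = 8.3375
UCL = X̄̄ + A₂·R̄ = 244.1000 + 0.729 × 8.3375 = 250.1780

250.18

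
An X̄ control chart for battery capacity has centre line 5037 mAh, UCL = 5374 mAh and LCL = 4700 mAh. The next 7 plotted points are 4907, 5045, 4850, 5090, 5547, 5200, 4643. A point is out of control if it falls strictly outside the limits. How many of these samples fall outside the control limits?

Compare each point to [4700, 5374]: sample 5 = 5547 > UCL; sample 7 = 4643 < LCL.

2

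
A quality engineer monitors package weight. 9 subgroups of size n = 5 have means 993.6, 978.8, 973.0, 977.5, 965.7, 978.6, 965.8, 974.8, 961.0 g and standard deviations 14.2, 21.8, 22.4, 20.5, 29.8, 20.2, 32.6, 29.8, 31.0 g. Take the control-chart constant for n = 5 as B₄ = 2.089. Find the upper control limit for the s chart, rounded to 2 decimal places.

51.60

s̄ = (14.2 + 21.8 + 22.4 + 20.5 + 29.8 + 20.2 + 32.6 + 29.8 + 31.0) / 9 = 24.7000
UCL_s = B₄·s̄ = 2.089 × 24.7000 = 51.5983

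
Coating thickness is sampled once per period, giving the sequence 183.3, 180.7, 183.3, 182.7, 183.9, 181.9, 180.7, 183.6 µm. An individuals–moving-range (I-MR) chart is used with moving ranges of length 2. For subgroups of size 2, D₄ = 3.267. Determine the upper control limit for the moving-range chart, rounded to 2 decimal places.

6.11

Moving ranges: 2.6, 2.6, 0.6, 1.2, 2.0, 1.2, 2.9; M̄R̄ = 13.1000 / 7 = 1.8714
UCL_MR = D₄·M̄R̄ = 3.267 × 1.8714 = 6.1140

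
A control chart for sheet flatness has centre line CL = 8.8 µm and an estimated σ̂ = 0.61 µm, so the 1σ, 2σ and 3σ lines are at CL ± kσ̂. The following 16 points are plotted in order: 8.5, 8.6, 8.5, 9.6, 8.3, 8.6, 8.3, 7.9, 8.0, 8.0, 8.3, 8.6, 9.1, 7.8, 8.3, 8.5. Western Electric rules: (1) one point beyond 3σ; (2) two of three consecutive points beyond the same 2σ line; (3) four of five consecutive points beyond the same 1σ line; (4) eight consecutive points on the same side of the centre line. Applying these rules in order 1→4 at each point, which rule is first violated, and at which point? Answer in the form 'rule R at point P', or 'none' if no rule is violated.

rule 4 at point 12

Zone of each point (C = within 1σ̂, B = 1σ̂–2σ̂, A = 2σ̂–3σ̂, * = beyond 3σ̂; sign = side of CL): 1:-C, 2:-C, 3:-C, 4:+B, 5:-C, 6:-C, 7:-C, 8:-B, 9:-B, 10:-B, 11:-C, 12:-C, 13:+C, 14:-B, 15:-C, 16:-C
Rule 4 (eight consecutive points on the same side of the centre line) is satisfied at point 12.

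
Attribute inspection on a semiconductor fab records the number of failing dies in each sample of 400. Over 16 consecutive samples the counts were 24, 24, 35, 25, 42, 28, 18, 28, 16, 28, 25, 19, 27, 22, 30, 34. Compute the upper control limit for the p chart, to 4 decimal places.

p̄ = Σdᵢ / (k·n) = 425 / (16 × 400) = 0.06641
UCL = p̄ + 3·√(p̄(1−p̄)/n) = 0.06641 + 3 × √(0.06641×0.93359/400) = 0.06641 + 3 × 0.01245 = 0.10375

0.1038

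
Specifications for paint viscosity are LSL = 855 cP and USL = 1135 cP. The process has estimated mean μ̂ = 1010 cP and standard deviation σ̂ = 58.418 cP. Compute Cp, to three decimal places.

Cp = (USL − LSL) / (6σ̂) = (1135 − 855) / (6 × 58.418) = 280.0000 / 350.5080 = 0.7988

0.799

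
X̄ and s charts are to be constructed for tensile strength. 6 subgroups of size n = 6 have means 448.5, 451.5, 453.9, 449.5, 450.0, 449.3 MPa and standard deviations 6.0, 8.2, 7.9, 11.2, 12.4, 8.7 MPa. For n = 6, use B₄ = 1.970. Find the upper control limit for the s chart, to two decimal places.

s̄ = (6.0 + 8.2 + 7.9 + 11.2 + 12.4 + 8.7) / 6 = 9.0667
UCL_s = B₄·s̄ = 1.970 × 9.0667 = 17.8613

17.86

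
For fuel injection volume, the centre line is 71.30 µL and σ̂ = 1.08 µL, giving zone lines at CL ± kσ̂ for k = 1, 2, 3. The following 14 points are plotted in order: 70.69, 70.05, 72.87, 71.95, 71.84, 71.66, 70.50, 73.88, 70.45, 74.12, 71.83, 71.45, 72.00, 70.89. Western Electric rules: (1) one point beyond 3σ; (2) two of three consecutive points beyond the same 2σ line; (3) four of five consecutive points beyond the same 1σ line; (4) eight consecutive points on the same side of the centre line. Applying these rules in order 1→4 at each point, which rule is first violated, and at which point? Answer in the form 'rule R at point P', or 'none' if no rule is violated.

rule 2 at point 10

Zone of each point (C = within 1σ̂, B = 1σ̂–2σ̂, A = 2σ̂–3σ̂, * = beyond 3σ̂; sign = side of CL): 1:-C, 2:-B, 3:+B, 4:+C, 5:+C, 6:+C, 7:-C, 8:+A, 9:-C, 10:+A, 11:+C, 12:+C, 13:+C, 14:-C
Rule 2 (two of three consecutive points beyond the same 2σ limit) is satisfied at point 10.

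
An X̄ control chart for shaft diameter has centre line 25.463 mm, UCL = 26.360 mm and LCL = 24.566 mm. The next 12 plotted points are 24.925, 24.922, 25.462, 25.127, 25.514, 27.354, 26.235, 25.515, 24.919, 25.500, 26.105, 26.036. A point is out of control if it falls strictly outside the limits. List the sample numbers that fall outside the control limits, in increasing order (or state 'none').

6

Compare each point to [24.566, 26.360]: sample 6 = 27.354 > UCL.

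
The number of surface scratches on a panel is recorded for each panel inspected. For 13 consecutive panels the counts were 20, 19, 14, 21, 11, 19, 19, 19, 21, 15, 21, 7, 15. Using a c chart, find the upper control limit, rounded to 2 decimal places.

c̄ = (20 + 19 + 14 + 21 + 11 + 19 + 19 + 19 + 21 + 15 + 21 + 7 + 15) / 13 = 221 / 13 = 17.0000
UCL = c̄ + 3√c̄ = 17.0000 + 3 × √17.0000 = 17.0000 + 3 × 4.1231 = 29.3693

29.37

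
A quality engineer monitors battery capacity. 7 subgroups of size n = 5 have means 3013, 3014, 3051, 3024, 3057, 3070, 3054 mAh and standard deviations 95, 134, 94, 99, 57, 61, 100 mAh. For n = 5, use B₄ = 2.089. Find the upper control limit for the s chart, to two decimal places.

190.99

s̄ = (95 + 134 + 94 + 99 + 57 + 61 + 100) / 7 = 91.4286
UCL_s = B₄·s̄ = 2.089 × 91.4286 = 190.9943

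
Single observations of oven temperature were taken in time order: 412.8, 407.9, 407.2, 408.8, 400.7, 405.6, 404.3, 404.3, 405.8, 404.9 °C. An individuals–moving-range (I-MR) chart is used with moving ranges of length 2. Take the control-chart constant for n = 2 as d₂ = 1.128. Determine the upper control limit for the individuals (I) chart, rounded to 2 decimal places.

413.29

X̄ = (412.8 + 407.9 + 407.2 + 408.8 + 400.7 + 405.6 + 404.3 + 404.3 + 405.8 + 404.9) / 10 = 406.2300
Moving ranges: 4.9, 0.7, 1.6, 8.1, 4.9, 1.3, 0.0, 1.5, 0.9; M̄R̄ = 23.9000 / 9 = 2.6556
UCL = X̄ + 3·M̄R̄/d₂ = 406.2300 + 3 × 2.6556 / 1.128 = 413.2926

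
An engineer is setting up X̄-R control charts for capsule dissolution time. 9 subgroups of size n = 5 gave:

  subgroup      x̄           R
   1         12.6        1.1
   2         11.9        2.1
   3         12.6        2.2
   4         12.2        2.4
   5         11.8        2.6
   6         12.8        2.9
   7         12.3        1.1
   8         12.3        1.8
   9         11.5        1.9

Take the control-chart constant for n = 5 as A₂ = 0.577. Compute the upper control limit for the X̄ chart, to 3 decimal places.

X̄̄ = (12.6 + 11.9 + 12.6 + 12.2 + 11.8 + 12.8 + 12.3 + 12.3 + 11.5) / 9 = 110.0000 / 9 = 12.2222
R̄ = (1.1 + 2.1 + 2.2 + 2.4 + 2.6 + 2.9 + 1.1 + 1.8 + 1.9) / 9 = 18.1000 / 9 = 2.0111
UCL = X̄̄ + A₂·R̄ = 12.2222 + 0.577 × 2.0111 = 13.3826

13.383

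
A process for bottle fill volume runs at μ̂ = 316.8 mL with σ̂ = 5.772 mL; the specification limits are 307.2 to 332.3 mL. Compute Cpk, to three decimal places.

Cpu = (USL − μ̂) / (3σ̂) = (332.3 − 316.8) / (3 × 5.772) = 0.8951; Cpl = (μ̂ − LSL) / (3σ̂) = (316.8 − 307.2) / (3 × 5.772) = 0.5544; Cpk = min(Cpu, Cpl) = 0.5544

0.554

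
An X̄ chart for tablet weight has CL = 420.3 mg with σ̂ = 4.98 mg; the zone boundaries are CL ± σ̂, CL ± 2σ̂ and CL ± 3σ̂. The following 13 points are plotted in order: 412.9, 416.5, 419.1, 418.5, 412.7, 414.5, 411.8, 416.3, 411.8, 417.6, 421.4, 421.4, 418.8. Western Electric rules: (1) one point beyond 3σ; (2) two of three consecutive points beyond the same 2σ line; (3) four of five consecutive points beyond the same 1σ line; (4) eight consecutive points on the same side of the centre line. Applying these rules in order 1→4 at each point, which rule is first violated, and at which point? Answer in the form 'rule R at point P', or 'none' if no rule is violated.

Zone of each point (C = within 1σ̂, B = 1σ̂–2σ̂, A = 2σ̂–3σ̂, * = beyond 3σ̂; sign = side of CL): 1:-B, 2:-C, 3:-C, 4:-C, 5:-B, 6:-B, 7:-B, 8:-C, 9:-B, 10:-C, 11:+C, 12:+C, 13:-C
Rule 4 (eight consecutive points on the same side of the centre line) is satisfied at point 8.

rule 4 at point 8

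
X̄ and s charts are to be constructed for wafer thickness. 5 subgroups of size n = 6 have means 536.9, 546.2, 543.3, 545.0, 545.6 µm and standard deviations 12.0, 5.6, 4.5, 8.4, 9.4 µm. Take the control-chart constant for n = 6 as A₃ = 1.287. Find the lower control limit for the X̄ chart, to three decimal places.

X̄̄ = (536.9 + 546.2 + 543.3 + 545.0 + 545.6) / 5 = 543.4000
s̄ = (12.0 + 5.6 + 4.5 + 8.4 + 9.4) / 5 = 7.9800
LCL = X̄̄ − A₃·s̄ = 543.4000 − 1.287 × 7.9800 = 533.1297

533.130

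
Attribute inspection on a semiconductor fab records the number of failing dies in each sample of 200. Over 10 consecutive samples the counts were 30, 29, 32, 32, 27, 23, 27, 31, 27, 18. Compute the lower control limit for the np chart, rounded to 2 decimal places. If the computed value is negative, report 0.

p̄ = Σdᵢ / (k·n) = 276 / (10 × 200) = 0.13800
LCL = np̄ − 3·√(np̄(1−p̄)) = 27.6000 − 3 × 4.8776 = 12.9671

12.97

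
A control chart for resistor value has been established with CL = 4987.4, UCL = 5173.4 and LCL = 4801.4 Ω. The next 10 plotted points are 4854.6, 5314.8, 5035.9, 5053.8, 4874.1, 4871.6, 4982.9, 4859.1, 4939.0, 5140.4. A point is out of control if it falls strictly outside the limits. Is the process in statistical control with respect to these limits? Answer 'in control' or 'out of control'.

out of control

Compare each point to [4801.4, 5173.4]: sample 2 = 5314.8 > UCL.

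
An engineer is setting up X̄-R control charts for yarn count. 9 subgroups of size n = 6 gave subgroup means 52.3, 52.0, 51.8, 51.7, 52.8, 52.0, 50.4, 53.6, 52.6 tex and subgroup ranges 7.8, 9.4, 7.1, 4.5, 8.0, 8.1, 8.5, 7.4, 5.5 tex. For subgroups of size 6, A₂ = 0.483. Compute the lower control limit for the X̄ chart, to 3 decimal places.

48.575

X̄̄ = (52.3 + 52.0 + 51.8 + 51.7 + 52.8 + 52.0 + 50.4 + 53.6 + 52.6) / 9 = 469.2000 / 9 = 52.1333
R̄ = (7.8 + 9.4 + 7.1 + 4.5 + 8.0 + 8.1 + 8.5 + 7.4 + 5.5) / 9 = 66.3000 / 9 = 7.3667
LCL = X̄̄ − A₂·R̄ = 52.1333 − 0.483 × 7.3667 = 48.5752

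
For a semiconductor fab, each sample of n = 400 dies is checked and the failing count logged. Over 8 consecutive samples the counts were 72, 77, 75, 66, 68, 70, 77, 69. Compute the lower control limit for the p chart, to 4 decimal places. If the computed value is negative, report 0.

0.1218

p̄ = Σdᵢ / (k·n) = 574 / (8 × 400) = 0.17938
LCL = p̄ − 3·√(p̄(1−p̄)/n) = 0.17938 − 3 × 0.01918 = 0.12183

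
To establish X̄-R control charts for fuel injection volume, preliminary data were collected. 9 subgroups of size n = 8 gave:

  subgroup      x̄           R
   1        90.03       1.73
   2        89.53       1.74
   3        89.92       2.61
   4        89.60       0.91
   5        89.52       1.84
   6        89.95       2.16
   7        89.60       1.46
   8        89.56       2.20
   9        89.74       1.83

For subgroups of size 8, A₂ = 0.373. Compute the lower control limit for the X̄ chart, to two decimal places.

89.03

X̄̄ = (90.03 + 89.53 + 89.92 + 89.60 + 89.52 + 89.95 + 89.60 + 89.56 + 89.74) / 9 = 807.4500 / 9 = 89.7167
R̄ = (1.73 + 1.74 + 2.61 + 0.91 + 1.84 + 2.16 + 1.46 + 2.20 + 1.83) / 9 = 16.4800 / 9 = 1.8311
LCL = X̄̄ − A₂·R̄ = 89.7167 − 0.373 × 1.8311 = 89.0337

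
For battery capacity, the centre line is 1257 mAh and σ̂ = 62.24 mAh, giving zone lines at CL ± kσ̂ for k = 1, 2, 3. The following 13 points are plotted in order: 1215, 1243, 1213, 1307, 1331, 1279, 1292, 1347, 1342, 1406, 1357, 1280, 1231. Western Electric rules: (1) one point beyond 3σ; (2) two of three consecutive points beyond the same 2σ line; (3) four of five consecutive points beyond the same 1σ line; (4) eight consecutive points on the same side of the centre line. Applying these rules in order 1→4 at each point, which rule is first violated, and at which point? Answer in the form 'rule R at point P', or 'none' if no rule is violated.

Zone of each point (C = within 1σ̂, B = 1σ̂–2σ̂, A = 2σ̂–3σ̂, * = beyond 3σ̂; sign = side of CL): 1:-C, 2:-C, 3:-C, 4:+C, 5:+B, 6:+C, 7:+C, 8:+B, 9:+B, 10:+A, 11:+B, 12:+C, 13:-C
Rule 3 (four of five consecutive points beyond the same 1σ limit) is satisfied at point 11.

rule 3 at point 11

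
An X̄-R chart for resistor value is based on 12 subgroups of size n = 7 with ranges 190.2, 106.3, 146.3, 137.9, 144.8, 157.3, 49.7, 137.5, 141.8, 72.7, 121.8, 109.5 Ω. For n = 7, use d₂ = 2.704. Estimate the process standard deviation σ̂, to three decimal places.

R̄ = (190.2 + 106.3 + 146.3 + 137.9 + 144.8 + 157.3 + 49.7 + 137.5 + 141.8 + 72.7 + 121.8 + 109.5) / 12 = 126.3167
σ̂ = R̄ / d₂ = 126.3167 / 2.704 = 46.7147

46.715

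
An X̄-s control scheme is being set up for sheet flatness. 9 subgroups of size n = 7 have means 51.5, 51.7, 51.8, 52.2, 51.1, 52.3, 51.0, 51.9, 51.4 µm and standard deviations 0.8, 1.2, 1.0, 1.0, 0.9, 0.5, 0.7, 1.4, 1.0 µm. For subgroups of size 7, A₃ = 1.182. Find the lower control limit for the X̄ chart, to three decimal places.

50.539

X̄̄ = (51.5 + 51.7 + 51.8 + 52.2 + 51.1 + 52.3 + 51.0 + 51.9 + 51.4) / 9 = 51.6556
s̄ = (0.8 + 1.2 + 1.0 + 1.0 + 0.9 + 0.5 + 0.7 + 1.4 + 1.0) / 9 = 0.9444
LCL = X̄̄ − A₃·s̄ = 51.6556 − 1.182 × 0.9444 = 50.5392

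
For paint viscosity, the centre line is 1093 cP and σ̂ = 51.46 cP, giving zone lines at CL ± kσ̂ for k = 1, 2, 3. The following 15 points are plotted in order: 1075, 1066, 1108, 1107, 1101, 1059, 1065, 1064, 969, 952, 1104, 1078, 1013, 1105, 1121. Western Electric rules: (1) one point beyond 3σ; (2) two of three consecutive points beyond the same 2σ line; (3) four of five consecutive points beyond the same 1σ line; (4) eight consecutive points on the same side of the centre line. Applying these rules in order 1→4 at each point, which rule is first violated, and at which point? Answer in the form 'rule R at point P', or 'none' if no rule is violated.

rule 2 at point 10

Zone of each point (C = within 1σ̂, B = 1σ̂–2σ̂, A = 2σ̂–3σ̂, * = beyond 3σ̂; sign = side of CL): 1:-C, 2:-C, 3:+C, 4:+C, 5:+C, 6:-C, 7:-C, 8:-C, 9:-A, 10:-A, 11:+C, 12:-C, 13:-B, 14:+C, 15:+C
Rule 2 (two of three consecutive points beyond the same 2σ limit) is satisfied at point 10.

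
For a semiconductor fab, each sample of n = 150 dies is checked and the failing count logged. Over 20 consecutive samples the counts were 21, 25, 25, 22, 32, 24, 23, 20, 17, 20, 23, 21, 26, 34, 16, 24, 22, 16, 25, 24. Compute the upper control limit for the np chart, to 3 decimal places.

p̄ = Σdᵢ / (k·n) = 460 / (20 × 150) = 0.15333
UCL = np̄ + 3·√(np̄(1−p̄)) = 23.0000 + 3 × √(23.0000×0.84667) = 23.0000 + 3 × 4.4129 = 36.2386

36.239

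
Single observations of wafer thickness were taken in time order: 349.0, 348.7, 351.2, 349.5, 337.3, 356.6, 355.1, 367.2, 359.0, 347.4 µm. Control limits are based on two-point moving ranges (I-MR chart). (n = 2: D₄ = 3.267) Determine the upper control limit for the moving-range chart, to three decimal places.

Moving ranges: 0.3, 2.5, 1.7, 12.2, 19.3, 1.5, 12.1, 8.2, 11.6; M̄R̄ = 69.4000 / 9 = 7.7111
UCL_MR = D₄·M̄R̄ = 3.267 × 7.7111 = 25.1922

25.192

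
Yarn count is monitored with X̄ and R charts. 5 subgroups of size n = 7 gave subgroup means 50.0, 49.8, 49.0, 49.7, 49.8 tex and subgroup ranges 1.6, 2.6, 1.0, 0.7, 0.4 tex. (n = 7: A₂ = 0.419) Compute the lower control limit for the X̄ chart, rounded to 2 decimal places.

X̄̄ = (50.0 + 49.8 + 49.0 + 49.7 + 49.8) / 5 = 248.3000 / 5 = 49.6600
R̄ = (1.6 + 2.6 + 1.0 + 0.7 + 0.4) / 5 = 6.3000 / 5 = 1.2600
LCL = X̄̄ − A₂·R̄ = 49.6600 − 0.419 × 1.2600 = 49.1321

49.13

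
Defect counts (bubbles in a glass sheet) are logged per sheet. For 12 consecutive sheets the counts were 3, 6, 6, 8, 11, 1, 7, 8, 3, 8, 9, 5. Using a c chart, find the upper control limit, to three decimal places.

13.750

c̄ = (3 + 6 + 6 + 8 + 11 + 1 + 7 + 8 + 3 + 8 + 9 + 5) / 12 = 75 / 12 = 6.2500
UCL = c̄ + 3√c̄ = 6.2500 + 3 × √6.2500 = 6.2500 + 3 × 2.5000 = 13.7500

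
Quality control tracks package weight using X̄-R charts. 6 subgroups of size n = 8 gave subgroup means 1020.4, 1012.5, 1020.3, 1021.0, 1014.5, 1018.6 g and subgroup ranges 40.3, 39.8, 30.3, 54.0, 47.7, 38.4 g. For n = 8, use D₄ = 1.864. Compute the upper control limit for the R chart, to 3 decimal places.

77.822

R̄ = (40.3 + 39.8 + 30.3 + 54.0 + 47.7 + 38.4) / 6 = 250.5000 / 6 = 41.7500
UCL_R = D₄·R̄ = 1.864 × 41.7500 = 77.8220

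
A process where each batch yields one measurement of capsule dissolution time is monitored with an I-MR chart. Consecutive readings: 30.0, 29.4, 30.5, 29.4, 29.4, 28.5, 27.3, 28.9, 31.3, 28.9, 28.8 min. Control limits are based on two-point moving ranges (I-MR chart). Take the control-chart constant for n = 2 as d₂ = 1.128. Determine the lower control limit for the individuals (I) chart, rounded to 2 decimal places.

X̄ = (30.0 + 29.4 + 30.5 + 29.4 + 29.4 + 28.5 + 27.3 + 28.9 + 31.3 + 28.9 + 28.8) / 11 = 29.3091
Moving ranges: 0.6, 1.1, 1.1, 0.0, 0.9, 1.2, 1.6, 2.4, 2.4, 0.1; M̄R̄ = 11.4000 / 10 = 1.1400
LCL = X̄ − 3·M̄R̄/d₂ = 29.3091 − 3 × 1.1400 / 1.128 = 26.2772

26.28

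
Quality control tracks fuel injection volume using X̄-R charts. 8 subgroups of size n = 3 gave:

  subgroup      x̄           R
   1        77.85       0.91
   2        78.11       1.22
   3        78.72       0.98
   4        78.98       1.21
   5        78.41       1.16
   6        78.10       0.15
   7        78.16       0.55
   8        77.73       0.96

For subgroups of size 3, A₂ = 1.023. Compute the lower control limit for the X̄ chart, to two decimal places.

77.34

X̄̄ = (77.85 + 78.11 + 78.72 + 78.98 + 78.41 + 78.10 + 78.16 + 77.73) / 8 = 626.0600 / 8 = 78.2575
R̄ = (0.91 + 1.22 + 0.98 + 1.21 + 1.16 + 0.15 + 0.55 + 0.96) / 8 = 7.1400 / 8 = 0.8925
LCL = X̄̄ − A₂·R̄ = 78.2575 − 1.023 × 0.8925 = 77.3445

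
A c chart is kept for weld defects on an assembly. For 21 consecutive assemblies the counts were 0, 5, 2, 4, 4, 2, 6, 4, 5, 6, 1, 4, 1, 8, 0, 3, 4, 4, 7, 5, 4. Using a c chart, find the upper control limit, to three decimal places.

c̄ = (0 + 5 + 2 + 4 + 4 + 2 + 6 + 4 + 5 + 6 + 1 + 4 + 1 + 8 + 0 + 3 + 4 + 4 + 7 + 5 + 4) / 21 = 79 / 21 = 3.7619
UCL = c̄ + 3√c̄ = 3.7619 + 3 × √3.7619 = 3.7619 + 3 × 1.9396 = 9.5806

9.581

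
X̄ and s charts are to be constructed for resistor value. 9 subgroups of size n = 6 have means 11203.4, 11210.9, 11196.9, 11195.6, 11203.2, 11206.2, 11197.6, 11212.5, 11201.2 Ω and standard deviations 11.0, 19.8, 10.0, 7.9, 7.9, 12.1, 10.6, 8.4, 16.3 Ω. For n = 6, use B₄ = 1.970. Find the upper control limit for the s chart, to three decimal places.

22.764

s̄ = (11.0 + 19.8 + 10.0 + 7.9 + 7.9 + 12.1 + 10.6 + 8.4 + 16.3) / 9 = 11.5556
UCL_s = B₄·s̄ = 1.970 × 11.5556 = 22.7644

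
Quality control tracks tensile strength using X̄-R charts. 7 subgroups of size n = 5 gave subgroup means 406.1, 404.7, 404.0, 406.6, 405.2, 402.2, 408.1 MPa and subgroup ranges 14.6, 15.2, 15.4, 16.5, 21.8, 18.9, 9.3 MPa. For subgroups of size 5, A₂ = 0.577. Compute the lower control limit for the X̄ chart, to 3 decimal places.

396.064

X̄̄ = (406.1 + 404.7 + 404.0 + 406.6 + 405.2 + 402.2 + 408.1) / 7 = 2836.9000 / 7 = 405.2714
R̄ = (14.6 + 15.2 + 15.4 + 16.5 + 21.8 + 18.9 + 9.3) / 7 = 111.7000 / 7 = 15.9571
LCL = X̄̄ − A₂·R̄ = 405.2714 − 0.577 × 15.9571 = 396.0642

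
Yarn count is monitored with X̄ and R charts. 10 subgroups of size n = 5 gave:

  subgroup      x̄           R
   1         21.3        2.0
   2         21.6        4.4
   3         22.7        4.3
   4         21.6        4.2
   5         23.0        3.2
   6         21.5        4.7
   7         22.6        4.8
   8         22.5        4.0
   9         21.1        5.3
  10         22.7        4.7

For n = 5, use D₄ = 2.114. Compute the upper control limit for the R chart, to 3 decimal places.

R̄ = (2.0 + 4.4 + 4.3 + 4.2 + 3.2 + 4.7 + 4.8 + 4.0 + 5.3 + 4.7) / 10 = 41.6000 / 10 = 4.1600
UCL_R = D₄·R̄ = 2.114 × 4.1600 = 8.7942

8.794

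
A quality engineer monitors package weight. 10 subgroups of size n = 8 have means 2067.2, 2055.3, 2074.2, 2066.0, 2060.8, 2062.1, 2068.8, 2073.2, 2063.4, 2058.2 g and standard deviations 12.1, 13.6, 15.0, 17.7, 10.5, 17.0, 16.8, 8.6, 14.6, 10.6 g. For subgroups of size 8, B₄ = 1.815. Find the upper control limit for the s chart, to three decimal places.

s̄ = (12.1 + 13.6 + 15.0 + 17.7 + 10.5 + 17.0 + 16.8 + 8.6 + 14.6 + 10.6) / 10 = 13.6500
UCL_s = B₄·s̄ = 1.815 × 13.6500 = 24.7748

24.775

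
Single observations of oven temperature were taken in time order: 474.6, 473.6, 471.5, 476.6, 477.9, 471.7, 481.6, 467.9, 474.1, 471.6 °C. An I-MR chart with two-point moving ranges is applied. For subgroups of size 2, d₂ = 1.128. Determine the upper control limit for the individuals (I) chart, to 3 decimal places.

488.294

X̄ = (474.6 + 473.6 + 471.5 + 476.6 + 477.9 + 471.7 + 481.6 + 467.9 + 474.1 + 471.6) / 10 = 474.1100
Moving ranges: 1.0, 2.1, 5.1, 1.3, 6.2, 9.9, 13.7, 6.2, 2.5; M̄R̄ = 48.0000 / 9 = 5.3333
UCL = X̄ + 3·M̄R̄/d₂ = 474.1100 + 3 × 5.3333 / 1.128 = 488.2944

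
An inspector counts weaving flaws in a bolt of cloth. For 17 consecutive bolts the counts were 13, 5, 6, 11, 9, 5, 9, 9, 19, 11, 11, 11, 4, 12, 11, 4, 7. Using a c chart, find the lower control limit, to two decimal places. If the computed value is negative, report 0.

c̄ = (13 + 5 + 6 + 11 + 9 + 5 + 9 + 9 + 19 + 11 + 11 + 11 + 4 + 12 + 11 + 4 + 7) / 17 = 157 / 17 = 9.2353
LCL = c̄ − 3√c̄ = 9.2353 − 3 × 3.0390 = 0.1184

0.12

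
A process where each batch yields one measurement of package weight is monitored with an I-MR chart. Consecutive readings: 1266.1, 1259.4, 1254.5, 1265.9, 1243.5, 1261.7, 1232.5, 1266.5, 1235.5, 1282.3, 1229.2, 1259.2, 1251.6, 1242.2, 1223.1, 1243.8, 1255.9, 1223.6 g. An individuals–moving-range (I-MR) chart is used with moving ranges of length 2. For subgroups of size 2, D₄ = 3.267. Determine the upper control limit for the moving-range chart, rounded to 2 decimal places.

74.74

Moving ranges: 6.7, 4.9, 11.4, 22.4, 18.2, 29.2, 34.0, 31.0, 46.8, 53.1, 30.0, 7.6, 9.4, 19.1, 20.7, 12.1, 32.3; M̄R̄ = 388.9000 / 17 = 22.8765
UCL_MR = D₄·M̄R̄ = 3.267 × 22.8765 = 74.7374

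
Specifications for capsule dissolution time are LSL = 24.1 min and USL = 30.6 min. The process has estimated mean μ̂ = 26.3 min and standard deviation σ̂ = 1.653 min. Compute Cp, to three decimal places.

0.655

Cp = (USL − LSL) / (6σ̂) = (30.6 − 24.1) / (6 × 1.653) = 6.5000 / 9.9180 = 0.6554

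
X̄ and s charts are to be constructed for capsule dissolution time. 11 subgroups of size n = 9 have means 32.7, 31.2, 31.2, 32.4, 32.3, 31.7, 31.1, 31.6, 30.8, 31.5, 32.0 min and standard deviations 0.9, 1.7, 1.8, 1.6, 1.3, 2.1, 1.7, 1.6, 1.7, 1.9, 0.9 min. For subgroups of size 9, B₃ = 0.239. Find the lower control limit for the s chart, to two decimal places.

0.37

s̄ = (0.9 + 1.7 + 1.8 + 1.6 + 1.3 + 2.1 + 1.7 + 1.6 + 1.7 + 1.9 + 0.9) / 11 = 1.5636
LCL_s = B₃·s̄ = 0.239 × 1.5636 = 0.3737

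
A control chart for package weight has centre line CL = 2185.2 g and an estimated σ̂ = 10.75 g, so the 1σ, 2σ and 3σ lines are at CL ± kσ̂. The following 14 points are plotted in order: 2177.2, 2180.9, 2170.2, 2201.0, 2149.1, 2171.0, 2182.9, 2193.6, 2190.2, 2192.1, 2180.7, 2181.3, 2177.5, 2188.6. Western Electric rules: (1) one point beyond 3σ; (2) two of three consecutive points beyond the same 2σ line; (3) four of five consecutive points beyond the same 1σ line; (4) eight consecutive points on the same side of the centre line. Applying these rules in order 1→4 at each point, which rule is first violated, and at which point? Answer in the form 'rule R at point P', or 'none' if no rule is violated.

rule 1 at point 5

Zone of each point (C = within 1σ̂, B = 1σ̂–2σ̂, A = 2σ̂–3σ̂, * = beyond 3σ̂; sign = side of CL): 1:-C, 2:-C, 3:-B, 4:+B, 5:-*, 6:-B, 7:-C, 8:+C, 9:+C, 10:+C, 11:-C, 12:-C, 13:-C, 14:+C
Rule 1 (one point beyond the 3σ limits) is satisfied at point 5.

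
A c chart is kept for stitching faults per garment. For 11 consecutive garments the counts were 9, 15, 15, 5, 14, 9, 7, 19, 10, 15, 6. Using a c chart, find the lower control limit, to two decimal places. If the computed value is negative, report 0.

1.20

c̄ = (9 + 15 + 15 + 5 + 14 + 9 + 7 + 19 + 10 + 15 + 6) / 11 = 124 / 11 = 11.2727
LCL = c̄ − 3√c̄ = 11.2727 − 3 × 3.3575 = 1.2003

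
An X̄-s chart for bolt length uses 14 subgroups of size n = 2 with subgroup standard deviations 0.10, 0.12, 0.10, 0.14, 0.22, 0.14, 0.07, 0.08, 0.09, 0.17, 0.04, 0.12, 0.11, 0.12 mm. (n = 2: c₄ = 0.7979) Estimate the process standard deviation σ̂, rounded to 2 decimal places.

0.15

s̄ = (0.10 + 0.12 + 0.10 + 0.14 + 0.22 + 0.14 + 0.07 + 0.08 + 0.09 + 0.17 + 0.04 + 0.12 + 0.11 + 0.12) / 14 = 0.1157
σ̂ = s̄ / c₄ = 0.1157 / 0.7979 = 0.1450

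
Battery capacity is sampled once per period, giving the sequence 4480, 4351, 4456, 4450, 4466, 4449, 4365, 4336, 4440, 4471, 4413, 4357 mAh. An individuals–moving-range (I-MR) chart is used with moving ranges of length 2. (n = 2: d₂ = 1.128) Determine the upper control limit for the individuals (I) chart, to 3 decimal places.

4573.030

X̄ = (4480 + 4351 + 4456 + 4450 + 4466 + 4449 + 4365 + 4336 + 4440 + 4471 + 4413 + 4357) / 12 = 4419.5000
Moving ranges: 129, 105, 6, 16, 17, 84, 29, 104, 31, 58, 56; M̄R̄ = 635.0000 / 11 = 57.7273
UCL = X̄ + 3·M̄R̄/d₂ = 4419.5000 + 3 × 57.7273 / 1.128 = 4573.0300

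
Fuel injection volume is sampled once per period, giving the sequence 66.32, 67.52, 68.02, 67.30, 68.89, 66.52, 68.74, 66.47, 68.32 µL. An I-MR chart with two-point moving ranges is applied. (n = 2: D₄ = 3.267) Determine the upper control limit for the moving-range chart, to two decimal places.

5.19

Moving ranges: 1.20, 0.50, 0.72, 1.59, 2.37, 2.22, 2.27, 1.85; M̄R̄ = 12.7200 / 8 = 1.5900
UCL_MR = D₄·M̄R̄ = 3.267 × 1.5900 = 5.1945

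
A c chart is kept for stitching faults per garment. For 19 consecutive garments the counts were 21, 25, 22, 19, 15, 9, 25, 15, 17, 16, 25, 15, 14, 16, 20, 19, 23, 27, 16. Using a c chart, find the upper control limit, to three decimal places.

c̄ = (21 + 25 + 22 + 19 + 15 + 9 + 25 + 15 + 17 + 16 + 25 + 15 + 14 + 16 + 20 + 19 + 23 + 27 + 16) / 19 = 359 / 19 = 18.8947
UCL = c̄ + 3√c̄ = 18.8947 + 3 × √18.8947 = 18.8947 + 3 × 4.3468 = 31.9352

31.935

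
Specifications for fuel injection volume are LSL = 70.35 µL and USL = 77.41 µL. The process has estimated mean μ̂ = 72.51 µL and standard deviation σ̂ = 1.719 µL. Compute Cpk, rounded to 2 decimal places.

0.42

Cpu = (USL − μ̂) / (3σ̂) = (77.41 − 72.51) / (3 × 1.719) = 0.9502; Cpl = (μ̂ − LSL) / (3σ̂) = (72.51 − 70.35) / (3 × 1.719) = 0.4188; Cpk = min(Cpu, Cpl) = 0.4188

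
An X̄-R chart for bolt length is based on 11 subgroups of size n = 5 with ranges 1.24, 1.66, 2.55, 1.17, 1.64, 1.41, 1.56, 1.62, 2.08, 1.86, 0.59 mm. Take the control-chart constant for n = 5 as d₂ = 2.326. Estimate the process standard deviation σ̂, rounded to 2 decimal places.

0.68

R̄ = (1.24 + 1.66 + 2.55 + 1.17 + 1.64 + 1.41 + 1.56 + 1.62 + 2.08 + 1.86 + 0.59) / 11 = 1.5800
σ̂ = R̄ / d₂ = 1.5800 / 2.326 = 0.6793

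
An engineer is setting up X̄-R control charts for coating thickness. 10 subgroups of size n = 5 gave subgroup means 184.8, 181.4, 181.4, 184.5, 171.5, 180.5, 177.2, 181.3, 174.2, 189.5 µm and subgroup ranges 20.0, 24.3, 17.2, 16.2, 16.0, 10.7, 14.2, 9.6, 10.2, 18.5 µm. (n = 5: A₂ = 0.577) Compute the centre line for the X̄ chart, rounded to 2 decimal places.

X̄̄ = (184.8 + 181.4 + 181.4 + 184.5 + 171.5 + 180.5 + 177.2 + 181.3 + 174.2 + 189.5) / 10 = 1806.3000 / 10 = 180.6300
CL = X̄̄ = 180.6300

180.63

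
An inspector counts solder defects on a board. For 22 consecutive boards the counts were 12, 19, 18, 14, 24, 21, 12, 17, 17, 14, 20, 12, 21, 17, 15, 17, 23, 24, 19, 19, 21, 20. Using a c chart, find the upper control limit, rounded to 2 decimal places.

30.73

c̄ = (12 + 19 + 18 + 14 + 24 + 21 + 12 + 17 + 17 + 14 + 20 + 12 + 21 + 17 + 15 + 17 + 23 + 24 + 19 + 19 + 21 + 20) / 22 = 396 / 22 = 18.0000
UCL = c̄ + 3√c̄ = 18.0000 + 3 × √18.0000 = 18.0000 + 3 × 4.2426 = 30.7279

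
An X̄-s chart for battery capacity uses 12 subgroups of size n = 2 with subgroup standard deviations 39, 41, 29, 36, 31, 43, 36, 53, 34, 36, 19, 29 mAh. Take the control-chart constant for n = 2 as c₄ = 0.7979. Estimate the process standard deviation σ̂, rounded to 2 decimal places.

s̄ = (39 + 41 + 29 + 36 + 31 + 43 + 36 + 53 + 34 + 36 + 19 + 29) / 12 = 35.5000
σ̂ = s̄ / c₄ = 35.5000 / 0.7979 = 44.4918

44.49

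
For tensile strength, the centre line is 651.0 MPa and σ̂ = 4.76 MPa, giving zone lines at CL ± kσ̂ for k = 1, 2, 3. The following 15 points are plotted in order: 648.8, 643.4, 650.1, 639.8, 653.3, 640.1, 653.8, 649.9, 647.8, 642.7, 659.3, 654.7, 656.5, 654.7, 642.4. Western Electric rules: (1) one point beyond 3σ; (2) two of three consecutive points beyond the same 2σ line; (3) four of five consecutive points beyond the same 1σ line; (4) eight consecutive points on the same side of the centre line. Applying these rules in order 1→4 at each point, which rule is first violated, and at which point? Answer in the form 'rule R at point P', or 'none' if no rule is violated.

Zone of each point (C = within 1σ̂, B = 1σ̂–2σ̂, A = 2σ̂–3σ̂, * = beyond 3σ̂; sign = side of CL): 1:-C, 2:-B, 3:-C, 4:-A, 5:+C, 6:-A, 7:+C, 8:-C, 9:-C, 10:-B, 11:+B, 12:+C, 13:+B, 14:+C, 15:-B
Rule 2 (two of three consecutive points beyond the same 2σ limit) is satisfied at point 6.

rule 2 at point 6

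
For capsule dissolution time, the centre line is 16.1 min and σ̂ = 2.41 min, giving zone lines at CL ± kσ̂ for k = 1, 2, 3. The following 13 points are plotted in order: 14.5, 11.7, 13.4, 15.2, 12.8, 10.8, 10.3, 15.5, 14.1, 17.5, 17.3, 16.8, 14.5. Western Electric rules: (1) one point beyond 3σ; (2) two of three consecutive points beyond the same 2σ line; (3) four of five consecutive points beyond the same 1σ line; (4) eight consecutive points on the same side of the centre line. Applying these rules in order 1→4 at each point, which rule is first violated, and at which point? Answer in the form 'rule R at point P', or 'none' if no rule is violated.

Zone of each point (C = within 1σ̂, B = 1σ̂–2σ̂, A = 2σ̂–3σ̂, * = beyond 3σ̂; sign = side of CL): 1:-C, 2:-B, 3:-B, 4:-C, 5:-B, 6:-A, 7:-A, 8:-C, 9:-C, 10:+C, 11:+C, 12:+C, 13:-C
Rule 3 (four of five consecutive points beyond the same 1σ limit) is satisfied at point 6.

rule 3 at point 6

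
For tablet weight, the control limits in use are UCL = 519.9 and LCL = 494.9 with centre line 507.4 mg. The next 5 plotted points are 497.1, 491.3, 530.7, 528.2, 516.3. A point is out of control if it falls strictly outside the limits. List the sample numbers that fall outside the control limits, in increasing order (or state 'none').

Compare each point to [494.9, 519.9]: sample 2 = 491.3 < LCL; sample 3 = 530.7 > UCL; sample 4 = 528.2 > UCL.

2, 3, 4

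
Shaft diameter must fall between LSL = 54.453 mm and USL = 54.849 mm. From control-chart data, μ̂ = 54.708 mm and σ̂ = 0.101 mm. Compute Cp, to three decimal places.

Cp = (USL − LSL) / (6σ̂) = (54.849 − 54.453) / (6 × 0.101) = 0.3960 / 0.6060 = 0.6535

0.653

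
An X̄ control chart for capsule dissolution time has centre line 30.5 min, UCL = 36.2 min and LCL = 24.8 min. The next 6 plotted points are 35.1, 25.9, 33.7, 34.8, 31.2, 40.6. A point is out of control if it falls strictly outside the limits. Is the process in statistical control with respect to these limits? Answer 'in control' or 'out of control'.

Compare each point to [24.8, 36.2]: sample 6 = 40.6 > UCL.

out of control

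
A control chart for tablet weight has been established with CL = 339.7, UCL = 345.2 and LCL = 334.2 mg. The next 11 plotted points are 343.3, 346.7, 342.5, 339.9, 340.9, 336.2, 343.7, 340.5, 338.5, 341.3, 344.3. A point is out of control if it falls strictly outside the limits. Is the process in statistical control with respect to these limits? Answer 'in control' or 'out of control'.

Compare each point to [334.2, 345.2]: sample 2 = 346.7 > UCL.

out of control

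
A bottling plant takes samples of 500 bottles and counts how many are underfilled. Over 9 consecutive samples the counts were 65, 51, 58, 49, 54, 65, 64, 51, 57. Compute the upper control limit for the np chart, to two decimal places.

78.45

p̄ = Σdᵢ / (k·n) = 514 / (9 × 500) = 0.11422
UCL = np̄ + 3·√(np̄(1−p̄)) = 57.1111 + 3 × √(57.1111×0.88578) = 57.1111 + 3 × 7.1125 = 78.4486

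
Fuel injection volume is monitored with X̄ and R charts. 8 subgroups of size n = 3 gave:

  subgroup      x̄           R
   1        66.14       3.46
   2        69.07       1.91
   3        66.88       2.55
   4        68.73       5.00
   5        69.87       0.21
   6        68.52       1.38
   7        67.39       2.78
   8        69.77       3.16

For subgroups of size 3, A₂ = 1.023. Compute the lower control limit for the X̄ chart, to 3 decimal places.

65.681

X̄̄ = (66.14 + 69.07 + 66.88 + 68.73 + 69.87 + 68.52 + 67.39 + 69.77) / 8 = 546.3700 / 8 = 68.2963
R̄ = (3.46 + 1.91 + 2.55 + 5.00 + 0.21 + 1.38 + 2.78 + 3.16) / 8 = 20.4500 / 8 = 2.5562
LCL = X̄̄ − A₂·R̄ = 68.2963 − 1.023 × 2.5562 = 65.6812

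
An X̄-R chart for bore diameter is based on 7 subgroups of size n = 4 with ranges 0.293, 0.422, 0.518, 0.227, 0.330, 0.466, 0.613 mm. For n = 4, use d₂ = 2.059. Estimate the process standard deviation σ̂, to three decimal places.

R̄ = (0.293 + 0.422 + 0.518 + 0.227 + 0.330 + 0.466 + 0.613) / 7 = 0.4099
σ̂ = R̄ / d₂ = 0.4099 / 2.059 = 0.1991

0.199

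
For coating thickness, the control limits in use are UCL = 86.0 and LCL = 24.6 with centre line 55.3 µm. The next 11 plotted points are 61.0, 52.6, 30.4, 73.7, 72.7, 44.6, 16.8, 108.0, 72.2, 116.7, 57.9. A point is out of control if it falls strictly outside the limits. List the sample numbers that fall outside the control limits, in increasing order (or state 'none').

Compare each point to [24.6, 86.0]: sample 7 = 16.8 < LCL; sample 8 = 108.0 > UCL; sample 10 = 116.7 > UCL.

7, 8, 10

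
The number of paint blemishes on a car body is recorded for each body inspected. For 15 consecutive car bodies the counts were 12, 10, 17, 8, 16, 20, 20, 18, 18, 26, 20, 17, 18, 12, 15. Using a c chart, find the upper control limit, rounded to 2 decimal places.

c̄ = (12 + 10 + 17 + 8 + 16 + 20 + 20 + 18 + 18 + 26 + 20 + 17 + 18 + 12 + 15) / 15 = 247 / 15 = 16.4667
UCL = c̄ + 3√c̄ = 16.4667 + 3 × √16.4667 = 16.4667 + 3 × 4.0579 = 28.6404

28.64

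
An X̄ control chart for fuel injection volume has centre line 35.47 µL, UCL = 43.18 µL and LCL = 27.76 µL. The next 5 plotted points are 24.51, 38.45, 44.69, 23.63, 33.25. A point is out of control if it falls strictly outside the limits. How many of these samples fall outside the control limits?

Compare each point to [27.76, 43.18]: sample 1 = 24.51 < LCL; sample 3 = 44.69 > UCL; sample 4 = 23.63 < LCL.

3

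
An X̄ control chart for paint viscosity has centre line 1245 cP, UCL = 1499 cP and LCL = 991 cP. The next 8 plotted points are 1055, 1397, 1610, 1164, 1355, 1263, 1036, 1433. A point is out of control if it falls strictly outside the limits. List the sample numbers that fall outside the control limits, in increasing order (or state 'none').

Compare each point to [991, 1499]: sample 3 = 1610 > UCL.

3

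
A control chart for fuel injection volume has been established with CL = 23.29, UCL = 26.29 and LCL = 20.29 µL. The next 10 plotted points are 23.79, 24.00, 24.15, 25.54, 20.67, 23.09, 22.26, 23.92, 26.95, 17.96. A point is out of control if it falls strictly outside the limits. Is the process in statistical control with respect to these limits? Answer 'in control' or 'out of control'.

out of control

Compare each point to [20.29, 26.29]: sample 9 = 26.95 > UCL; sample 10 = 17.96 < LCL.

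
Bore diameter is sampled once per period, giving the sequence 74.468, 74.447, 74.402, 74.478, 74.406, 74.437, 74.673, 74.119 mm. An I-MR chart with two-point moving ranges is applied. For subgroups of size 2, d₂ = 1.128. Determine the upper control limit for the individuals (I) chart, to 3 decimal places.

74.822

X̄ = (74.468 + 74.447 + 74.402 + 74.478 + 74.406 + 74.437 + 74.673 + 74.119) / 8 = 74.4288
Moving ranges: 0.021, 0.045, 0.076, 0.072, 0.031, 0.236, 0.554; M̄R̄ = 1.0350 / 7 = 0.1479
UCL = X̄ + 3·M̄R̄/d₂ = 74.4288 + 3 × 0.1479 / 1.128 = 74.8220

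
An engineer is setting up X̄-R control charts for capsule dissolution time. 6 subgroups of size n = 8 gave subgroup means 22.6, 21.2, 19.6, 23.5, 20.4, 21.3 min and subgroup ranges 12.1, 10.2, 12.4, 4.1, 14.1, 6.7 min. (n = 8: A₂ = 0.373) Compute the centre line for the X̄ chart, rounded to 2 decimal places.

X̄̄ = (22.6 + 21.2 + 19.6 + 23.5 + 20.4 + 21.3) / 6 = 128.6000 / 6 = 21.4333
CL = X̄̄ = 21.4333

21.43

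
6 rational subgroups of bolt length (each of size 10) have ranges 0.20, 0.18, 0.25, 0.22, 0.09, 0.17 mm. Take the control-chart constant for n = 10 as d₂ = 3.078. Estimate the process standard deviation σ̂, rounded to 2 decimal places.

0.06

R̄ = (0.20 + 0.18 + 0.25 + 0.22 + 0.09 + 0.17) / 6 = 0.1850
σ̂ = R̄ / d₂ = 0.1850 / 3.078 = 0.0601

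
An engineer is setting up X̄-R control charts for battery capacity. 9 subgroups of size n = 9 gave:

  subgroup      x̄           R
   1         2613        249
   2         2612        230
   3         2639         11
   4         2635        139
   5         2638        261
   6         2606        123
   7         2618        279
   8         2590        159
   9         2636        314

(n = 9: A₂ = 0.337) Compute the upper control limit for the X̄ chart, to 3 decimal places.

2686.867

X̄̄ = (2613 + 2612 + 2639 + 2635 + 2638 + 2606 + 2618 + 2590 + 2636) / 9 = 23587.0000 / 9 = 2620.7778
R̄ = (249 + 230 + 11 + 139 + 261 + 123 + 279 + 159 + 314) / 9 = 1765.0000 / 9 = 196.1111
UCL = X̄̄ + A₂·R̄ = 2620.7778 + 0.337 × 196.1111 = 2686.8672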